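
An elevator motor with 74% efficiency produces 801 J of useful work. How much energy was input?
W_in = W_out/η = 801/0.74 = 1082 J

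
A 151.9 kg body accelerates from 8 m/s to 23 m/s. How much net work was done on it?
W = ΔKE = ½m(v₂² − v₁²) = ½(151.9)(23² − 8²) = 35316.75 J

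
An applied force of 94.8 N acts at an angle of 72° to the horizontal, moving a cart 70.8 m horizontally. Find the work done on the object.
W = F·d·cosθ = (94.8)(70.8)cos(72°) = 2074 J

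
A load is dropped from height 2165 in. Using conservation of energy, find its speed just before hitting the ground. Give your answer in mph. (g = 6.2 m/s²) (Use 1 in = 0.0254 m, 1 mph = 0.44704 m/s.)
Convert to SI: h = 54.991 m
mgh = ½mv² ⇒ v = √(2gh) = √(2·6.2·54.991) = 26.113 m/s = 58.41 mph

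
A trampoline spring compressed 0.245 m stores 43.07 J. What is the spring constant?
k = 2·PE/x² = 2·43.07/(0.245)² = 1435 N/m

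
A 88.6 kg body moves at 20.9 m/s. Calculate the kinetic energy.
KE = ½mv² = ½(88.6)(20.9)² = 19350 J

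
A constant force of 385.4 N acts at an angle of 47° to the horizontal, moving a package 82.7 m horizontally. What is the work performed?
W = F·d·cosθ = (385.4)(82.7)cos(47°) = 21740 J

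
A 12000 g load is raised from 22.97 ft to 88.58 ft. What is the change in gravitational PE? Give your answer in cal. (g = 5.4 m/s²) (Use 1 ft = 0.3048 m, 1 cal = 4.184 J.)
Convert to SI: m = 12.0 kg, Δh = 19.9979 m
ΔPE = mgΔh = (12.0)(5.4)(19.9979) = 1295.87 J = 309.7 cal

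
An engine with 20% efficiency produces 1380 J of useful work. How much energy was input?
W_in = W_out/η = 1380/0.2 = 6900 J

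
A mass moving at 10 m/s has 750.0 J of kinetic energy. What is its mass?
m = 2·KE/v² = 2·750.0/(10)² = 15.0 kg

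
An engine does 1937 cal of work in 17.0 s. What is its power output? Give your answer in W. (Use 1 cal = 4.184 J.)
Convert to SI: W = 8104.41 J, t = 17.0 s
P = W/t = 8104.41/17.0 = 476.7 W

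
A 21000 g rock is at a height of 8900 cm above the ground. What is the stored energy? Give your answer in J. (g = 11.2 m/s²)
Convert to SI: m = 21.0 kg, h = 89.0 m
PE = mgh = (21.0)(11.2)(89.0) = 20930 J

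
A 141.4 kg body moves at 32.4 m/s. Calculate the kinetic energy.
KE = ½mv² = ½(141.4)(32.4)² = 74220 J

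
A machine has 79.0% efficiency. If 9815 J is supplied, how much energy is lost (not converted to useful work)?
W_lost = W_in(1 − η) = 9815·(1 − 0.79) = 2061 J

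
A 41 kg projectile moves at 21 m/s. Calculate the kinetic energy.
KE = ½mv² = ½(41)(21)² = 9040.5 J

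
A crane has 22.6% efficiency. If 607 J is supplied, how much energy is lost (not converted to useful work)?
W_lost = W_in(1 − η) = 607·(1 − 0.226) = 469.8 J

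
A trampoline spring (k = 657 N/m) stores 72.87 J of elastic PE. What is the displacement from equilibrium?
x = √(2·PE/k) = √(2·72.87/657) = 0.471 m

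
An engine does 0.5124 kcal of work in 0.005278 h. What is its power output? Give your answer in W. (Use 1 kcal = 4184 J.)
Convert to SI: W = 2143.88 J, t = 19.0008 s
P = W/t = 2143.88/19.0008 = 112.8 W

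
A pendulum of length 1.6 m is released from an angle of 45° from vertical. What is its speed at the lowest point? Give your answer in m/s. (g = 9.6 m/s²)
h = L(1 − cosθ) = 1.6(1 − cos45°) = 0.468629 m
v = √(2gh) = √(2·9.6·0.468629) = 3.0 m/s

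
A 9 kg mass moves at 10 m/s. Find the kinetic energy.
KE = ½mv² = ½(9)(10)² = 450.0 J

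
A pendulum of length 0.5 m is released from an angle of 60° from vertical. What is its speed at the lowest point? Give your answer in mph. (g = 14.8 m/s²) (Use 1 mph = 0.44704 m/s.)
h = L(1 − cosθ) = 0.5(1 − cos60°) = 0.25 m
v = √(2gh) = √(2·14.8·0.25) = 2.72029 m/s = 6.085 mph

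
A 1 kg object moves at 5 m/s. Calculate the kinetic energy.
KE = ½mv² = ½(1)(5)² = 12.5 J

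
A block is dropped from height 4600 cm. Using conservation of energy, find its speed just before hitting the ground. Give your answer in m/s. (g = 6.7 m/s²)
Convert to SI: h = 46.0 m
mgh = ½mv² ⇒ v = √(2gh) = √(2·6.7·46.0) = 24.83 m/s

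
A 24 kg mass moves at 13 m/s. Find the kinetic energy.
KE = ½mv² = ½(24)(13)² = 2028.0 J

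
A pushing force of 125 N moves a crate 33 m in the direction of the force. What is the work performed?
W = F·d = (125)(33) = 4125 J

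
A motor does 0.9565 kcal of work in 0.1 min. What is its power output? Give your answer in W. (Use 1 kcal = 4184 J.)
Convert to SI: W = 4002.0 J, t = 6.0 s
P = W/t = 4002.0/6.0 = 667.0 W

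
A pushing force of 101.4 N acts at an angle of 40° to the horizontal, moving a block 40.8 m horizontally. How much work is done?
W = F·d·cosθ = (101.4)(40.8)cos(40°) = 3169 J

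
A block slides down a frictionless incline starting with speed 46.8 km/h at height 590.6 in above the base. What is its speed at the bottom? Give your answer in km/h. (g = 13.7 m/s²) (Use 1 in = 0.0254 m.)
Convert to SI: v₀ = 13.0 m/s, h = 15.0012 m
½mv₀² + mgh = ½mv² ⇒ v = √(v₀² + 2gh) = √(13.0² + 2·13.7·15.0012) = 24.0839 m/s = 86.7 km/h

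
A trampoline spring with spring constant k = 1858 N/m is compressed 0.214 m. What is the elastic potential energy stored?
PE = ½kx² = ½(1858)(0.214)² = 42.54 J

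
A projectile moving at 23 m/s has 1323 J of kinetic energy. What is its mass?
m = 2·KE/v² = 2·1323/(23)² = 5.002 kg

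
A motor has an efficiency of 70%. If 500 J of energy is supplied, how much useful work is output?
W_out = η·W_in = 0.7·500 = 350.0 J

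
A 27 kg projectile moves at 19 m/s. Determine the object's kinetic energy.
KE = ½mv² = ½(27)(19)² = 4873.5 J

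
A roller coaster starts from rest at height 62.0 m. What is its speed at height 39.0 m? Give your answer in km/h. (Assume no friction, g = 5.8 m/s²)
mgh₁ = mgh₂ + ½mv² ⇒ v = √(2g(h₁−h₂)) = √(2·5.8·23.0) = 16.334 m/s = 58.8 km/h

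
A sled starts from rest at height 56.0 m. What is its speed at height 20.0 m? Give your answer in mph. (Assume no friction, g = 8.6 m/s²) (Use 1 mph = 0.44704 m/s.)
mgh₁ = mgh₂ + ½mv² ⇒ v = √(2g(h₁−h₂)) = √(2·8.6·36.0) = 24.8837 m/s = 55.66 mph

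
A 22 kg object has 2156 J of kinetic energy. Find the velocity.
v = √(2·KE/m) = √(2·2156/22) = 14.0 m/s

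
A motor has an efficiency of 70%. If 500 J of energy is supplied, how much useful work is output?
W_out = η·W_in = 0.7·500 = 350.0 J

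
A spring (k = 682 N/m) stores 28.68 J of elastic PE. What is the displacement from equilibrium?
x = √(2·PE/k) = √(2·28.68/682) = 0.29 m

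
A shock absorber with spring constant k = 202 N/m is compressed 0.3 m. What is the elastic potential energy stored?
PE = ½kx² = ½(202)(0.3)² = 9.09 J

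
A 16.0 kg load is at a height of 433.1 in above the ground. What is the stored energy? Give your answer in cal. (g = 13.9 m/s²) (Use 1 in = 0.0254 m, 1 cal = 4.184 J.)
Convert to SI: m = 16.0 kg, h = 11.0007 m
PE = mgh = (16.0)(13.9)(11.0007) = 2446.56 J = 584.7 cal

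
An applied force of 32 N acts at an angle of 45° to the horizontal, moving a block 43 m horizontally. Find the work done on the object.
W = F·d·cosθ = (32)(43)cos(45°) = 973.0 J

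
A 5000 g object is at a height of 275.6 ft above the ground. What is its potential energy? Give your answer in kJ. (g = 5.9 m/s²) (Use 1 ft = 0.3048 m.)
Convert to SI: m = 5.0 kg, h = 84.0029 m
PE = mgh = (5.0)(5.9)(84.0029) = 2478.08 J = 2.478 kJ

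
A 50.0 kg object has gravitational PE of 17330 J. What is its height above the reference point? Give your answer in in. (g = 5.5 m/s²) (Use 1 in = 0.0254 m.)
h = PE/(mg) = 17330.0/(50.0·5.5) = 63.0182 m = 2481 in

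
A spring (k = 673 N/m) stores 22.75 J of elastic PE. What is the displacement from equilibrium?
x = √(2·PE/k) = √(2·22.75/673) = 0.26 m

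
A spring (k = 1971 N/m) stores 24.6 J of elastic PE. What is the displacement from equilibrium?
x = √(2·PE/k) = √(2·24.6/1971) = 0.158 m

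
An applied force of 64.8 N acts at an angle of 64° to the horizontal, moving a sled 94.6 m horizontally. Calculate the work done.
W = F·d·cosθ = (64.8)(94.6)cos(64°) = 2687 J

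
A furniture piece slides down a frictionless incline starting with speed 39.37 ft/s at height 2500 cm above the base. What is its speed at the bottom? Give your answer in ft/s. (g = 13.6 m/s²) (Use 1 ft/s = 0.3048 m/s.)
Convert to SI: v₀ = 12.0 m/s, h = 25.0 m
½mv₀² + mgh = ½mv² ⇒ v = √(v₀² + 2gh) = √(12.0² + 2·13.6·25.0) = 28.7054 m/s = 94.18 ft/s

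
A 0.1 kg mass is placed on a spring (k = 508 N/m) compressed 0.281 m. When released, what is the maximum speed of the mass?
½kx² = ½mv² ⇒ v = x√(k/m) = (0.281)√(508/0.1) = 20.03 m/s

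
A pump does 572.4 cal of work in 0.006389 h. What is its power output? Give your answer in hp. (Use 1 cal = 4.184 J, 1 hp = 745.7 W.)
Convert to SI: W = 2394.92 J, t = 23.0004 s
P = W/t = 2394.92/23.0004 = 104.125 W = 0.1396 hp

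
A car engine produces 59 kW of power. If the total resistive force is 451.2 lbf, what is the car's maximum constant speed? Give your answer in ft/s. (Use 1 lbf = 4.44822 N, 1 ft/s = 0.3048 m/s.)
Convert to SI: F = 2007.04 N
P = Fv ⇒ v = P/F = 59000 W/2007.04 N = 29.3966 m/s = 96.45 ft/s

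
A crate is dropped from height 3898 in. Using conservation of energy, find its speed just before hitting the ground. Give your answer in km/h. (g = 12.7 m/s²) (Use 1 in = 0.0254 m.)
Convert to SI: h = 99.0092 m
mgh = ½mv² ⇒ v = √(2gh) = √(2·12.7·99.0092) = 50.1481 m/s = 180.5 km/h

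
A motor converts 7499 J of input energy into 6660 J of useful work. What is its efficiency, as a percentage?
η = W_out/W_in = 6660/7499 = 88.81%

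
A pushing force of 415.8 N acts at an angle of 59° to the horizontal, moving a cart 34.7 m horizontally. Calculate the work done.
W = F·d·cosθ = (415.8)(34.7)cos(59°) = 7431 J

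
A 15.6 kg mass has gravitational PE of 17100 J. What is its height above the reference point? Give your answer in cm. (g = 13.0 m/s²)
h = PE/(mg) = 17100.0/(15.6·13.0) = 84.3195 m = 8432 cm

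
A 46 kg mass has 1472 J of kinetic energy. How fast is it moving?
v = √(2·KE/m) = √(2·1472/46) = 8.0 m/s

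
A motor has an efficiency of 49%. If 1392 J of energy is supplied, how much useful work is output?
W_out = η·W_in = 0.49·1392 = 682.08 J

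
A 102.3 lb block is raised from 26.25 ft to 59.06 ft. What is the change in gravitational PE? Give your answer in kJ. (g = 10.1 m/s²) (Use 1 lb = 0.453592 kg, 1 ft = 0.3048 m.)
Convert to SI: m = 46.4025 kg, Δh = 10.0005 m
ΔPE = mgΔh = (46.4025)(10.1)(10.0005) = 4686.88 J = 4.687 kJ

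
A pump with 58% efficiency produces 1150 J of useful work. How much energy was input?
W_in = W_out/η = 1150/0.58 = 1983 J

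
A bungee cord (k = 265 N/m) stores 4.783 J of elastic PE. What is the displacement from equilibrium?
x = √(2·PE/k) = √(2·4.783/265) = 0.19 m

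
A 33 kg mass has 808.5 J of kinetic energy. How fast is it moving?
v = √(2·KE/m) = √(2·808.5/33) = 7.0 m/s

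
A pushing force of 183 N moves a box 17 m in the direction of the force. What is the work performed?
W = F·d = (183)(17) = 3111 J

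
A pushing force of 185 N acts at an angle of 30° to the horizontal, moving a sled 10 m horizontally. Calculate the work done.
W = F·d·cosθ = (185)(10)cos(30°) = 1602 J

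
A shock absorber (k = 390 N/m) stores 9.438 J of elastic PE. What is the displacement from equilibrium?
x = √(2·PE/k) = √(2·9.438/390) = 0.22 m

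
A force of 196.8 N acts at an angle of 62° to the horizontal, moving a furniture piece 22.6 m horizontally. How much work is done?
W = F·d·cosθ = (196.8)(22.6)cos(62°) = 2088 J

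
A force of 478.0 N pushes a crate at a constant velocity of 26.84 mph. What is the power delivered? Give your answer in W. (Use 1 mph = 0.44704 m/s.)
Convert to SI: F = 478.0 N, v = 11.9986 m/s
P = Fv = (478.0)(11.9986) = 5735 W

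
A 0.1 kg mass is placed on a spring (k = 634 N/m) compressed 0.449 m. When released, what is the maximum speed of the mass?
½kx² = ½mv² ⇒ v = x√(k/m) = (0.449)√(634/0.1) = 35.75 m/s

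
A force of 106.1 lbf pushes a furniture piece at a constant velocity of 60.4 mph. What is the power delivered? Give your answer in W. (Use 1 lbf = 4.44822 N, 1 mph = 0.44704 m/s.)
Convert to SI: F = 471.956 N, v = 27.0012 m/s
P = Fv = (471.956)(27.0012) = 12740 W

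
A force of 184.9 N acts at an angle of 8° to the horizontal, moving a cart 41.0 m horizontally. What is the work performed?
W = F·d·cosθ = (184.9)(41.0)cos(8°) = 7507 J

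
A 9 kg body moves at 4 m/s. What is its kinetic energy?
KE = ½mv² = ½(9)(4)² = 72.0 J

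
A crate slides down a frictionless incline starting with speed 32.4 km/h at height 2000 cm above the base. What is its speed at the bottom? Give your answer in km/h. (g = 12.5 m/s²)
Convert to SI: v₀ = 9.0 m/s, h = 20.0 m
½mv₀² + mgh = ½mv² ⇒ v = √(v₀² + 2gh) = √(9.0² + 2·12.5·20.0) = 24.1039 m/s = 86.77 km/h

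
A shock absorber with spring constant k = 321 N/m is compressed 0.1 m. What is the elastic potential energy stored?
PE = ½kx² = ½(321)(0.1)² = 1.605 J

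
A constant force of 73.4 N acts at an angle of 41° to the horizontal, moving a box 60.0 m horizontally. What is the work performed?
W = F·d·cosθ = (73.4)(60.0)cos(41°) = 3324 J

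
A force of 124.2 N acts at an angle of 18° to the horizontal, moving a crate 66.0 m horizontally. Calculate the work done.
W = F·d·cosθ = (124.2)(66.0)cos(18°) = 7796 J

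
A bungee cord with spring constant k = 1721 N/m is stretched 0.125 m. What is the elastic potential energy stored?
PE = ½kx² = ½(1721)(0.125)² = 13.45 J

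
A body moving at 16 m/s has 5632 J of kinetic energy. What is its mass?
m = 2·KE/v² = 2·5632/(16)² = 44.0 kg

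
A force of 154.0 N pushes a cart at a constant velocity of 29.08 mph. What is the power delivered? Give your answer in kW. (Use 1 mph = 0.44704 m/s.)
Convert to SI: F = 154.0 N, v = 12.9999 m/s
P = Fv = (154.0)(12.9999) = 2001.99 W = 2.002 kW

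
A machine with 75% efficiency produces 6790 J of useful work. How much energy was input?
W_in = W_out/η = 6790/0.75 = 9053 J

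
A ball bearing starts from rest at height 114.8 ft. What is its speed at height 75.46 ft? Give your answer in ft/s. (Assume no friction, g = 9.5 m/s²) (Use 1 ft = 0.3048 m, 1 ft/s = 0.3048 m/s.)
Convert to SI: h₁−h₂ = 11.9908 m
mgh₁ = mgh₂ + ½mv² ⇒ v = √(2g(h₁−h₂)) = √(2·9.5·11.9908) = 15.0939 m/s = 49.52 ft/s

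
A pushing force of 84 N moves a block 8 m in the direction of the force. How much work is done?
W = F·d = (84)(8) = 672.0 J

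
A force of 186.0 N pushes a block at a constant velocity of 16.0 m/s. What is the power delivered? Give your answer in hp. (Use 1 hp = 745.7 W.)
P = Fv = (186.0)(16.0) = 2976.0 W = 3.991 hp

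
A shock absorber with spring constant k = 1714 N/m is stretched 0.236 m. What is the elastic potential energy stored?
PE = ½kx² = ½(1714)(0.236)² = 47.73 J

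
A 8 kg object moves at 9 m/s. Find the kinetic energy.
KE = ½mv² = ½(8)(9)² = 324.0 J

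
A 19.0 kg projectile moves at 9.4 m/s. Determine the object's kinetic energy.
KE = ½mv² = ½(19.0)(9.4)² = 839.4 J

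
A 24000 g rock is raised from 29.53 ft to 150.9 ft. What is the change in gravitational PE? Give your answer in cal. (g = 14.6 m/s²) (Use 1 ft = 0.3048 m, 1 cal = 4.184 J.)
Convert to SI: m = 24.0 kg, Δh = 36.9936 m
ΔPE = mgΔh = (24.0)(14.6)(36.9936) = 12962.5 J = 3098 cal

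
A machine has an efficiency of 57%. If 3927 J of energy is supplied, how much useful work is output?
W_out = η·W_in = 0.57·3927 = 2238.39 J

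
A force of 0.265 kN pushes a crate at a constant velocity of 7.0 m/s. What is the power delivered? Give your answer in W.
Convert to SI: F = 265.0 N, v = 7.0 m/s
P = Fv = (265.0)(7.0) = 1855 W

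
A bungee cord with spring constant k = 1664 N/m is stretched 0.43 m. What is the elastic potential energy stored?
PE = ½kx² = ½(1664)(0.43)² = 153.8 J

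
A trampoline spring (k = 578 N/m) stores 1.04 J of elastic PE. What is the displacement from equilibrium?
x = √(2·PE/k) = √(2·1.04/578) = 0.05999 m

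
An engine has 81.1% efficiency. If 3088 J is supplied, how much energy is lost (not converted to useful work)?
W_lost = W_in(1 − η) = 3088·(1 − 0.811) = 583.6 J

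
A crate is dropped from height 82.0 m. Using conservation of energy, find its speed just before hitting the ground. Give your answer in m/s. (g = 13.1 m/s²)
mgh = ½mv² ⇒ v = √(2gh) = √(2·13.1·82.0) = 46.35 m/s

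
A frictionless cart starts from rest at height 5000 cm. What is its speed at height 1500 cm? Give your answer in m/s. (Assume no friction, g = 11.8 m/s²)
Convert to SI: h₁−h₂ = 35.0 m
mgh₁ = mgh₂ + ½mv² ⇒ v = √(2g(h₁−h₂)) = √(2·11.8·35.0) = 28.74 m/s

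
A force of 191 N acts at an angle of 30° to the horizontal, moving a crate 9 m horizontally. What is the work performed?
W = F·d·cosθ = (191)(9)cos(30°) = 1489 J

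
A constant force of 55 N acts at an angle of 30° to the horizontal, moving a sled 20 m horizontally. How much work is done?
W = F·d·cosθ = (55)(20)cos(30°) = 952.6 J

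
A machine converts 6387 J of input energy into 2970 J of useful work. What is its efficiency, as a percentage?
η = W_out/W_in = 2970/6387 = 46.5%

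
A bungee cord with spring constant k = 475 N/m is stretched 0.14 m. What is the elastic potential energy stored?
PE = ½kx² = ½(475)(0.14)² = 4.655 J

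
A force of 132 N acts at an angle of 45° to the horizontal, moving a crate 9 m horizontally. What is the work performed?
W = F·d·cosθ = (132)(9)cos(45°) = 840.0 J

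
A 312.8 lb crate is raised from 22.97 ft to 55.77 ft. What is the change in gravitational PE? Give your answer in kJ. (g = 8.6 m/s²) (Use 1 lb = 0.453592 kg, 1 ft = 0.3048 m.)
Convert to SI: m = 141.884 kg, Δh = 9.99744 m
ΔPE = mgΔh = (141.884)(8.6)(9.99744) = 12198.9 J = 12.2 kJ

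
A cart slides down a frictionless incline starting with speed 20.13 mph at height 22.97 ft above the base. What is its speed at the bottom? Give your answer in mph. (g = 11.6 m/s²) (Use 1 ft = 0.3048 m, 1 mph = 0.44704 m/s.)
Convert to SI: v₀ = 8.99892 m/s, h = 7.00126 m
½mv₀² + mgh = ½mv² ⇒ v = √(v₀² + 2gh) = √(8.99892² + 2·11.6·7.00126) = 15.6016 m/s = 34.9 mph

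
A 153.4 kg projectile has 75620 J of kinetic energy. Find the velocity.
v = √(2·KE/m) = √(2·75620/153.4) = 31.4 m/s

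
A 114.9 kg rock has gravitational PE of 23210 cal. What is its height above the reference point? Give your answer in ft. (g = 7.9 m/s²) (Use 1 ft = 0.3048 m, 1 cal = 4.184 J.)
Convert to SI: m = 114.9 kg, PE = 97110.6 J
h = PE/(mg) = 97110.6/(114.9·7.9) = 106.984 m = 351.0 ft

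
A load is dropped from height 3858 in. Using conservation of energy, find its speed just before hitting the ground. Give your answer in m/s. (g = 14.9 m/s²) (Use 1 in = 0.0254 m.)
Convert to SI: h = 97.9932 m
mgh = ½mv² ⇒ v = √(2gh) = √(2·14.9·97.9932) = 54.04 m/s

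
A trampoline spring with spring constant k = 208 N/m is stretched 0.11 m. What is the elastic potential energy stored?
PE = ½kx² = ½(208)(0.11)² = 1.258 J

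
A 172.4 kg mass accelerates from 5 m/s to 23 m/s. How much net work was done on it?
W = ΔKE = ½m(v₂² − v₁²) = ½(172.4)(23² − 5²) = 43444.8 J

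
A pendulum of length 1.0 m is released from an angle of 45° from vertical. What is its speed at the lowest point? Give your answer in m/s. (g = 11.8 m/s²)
h = L(1 − cosθ) = 1.0(1 − cos45°) = 0.292893 m
v = √(2gh) = √(2·11.8·0.292893) = 2.629 m/s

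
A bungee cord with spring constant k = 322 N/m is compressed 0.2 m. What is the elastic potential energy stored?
PE = ½kx² = ½(322)(0.2)² = 6.44 J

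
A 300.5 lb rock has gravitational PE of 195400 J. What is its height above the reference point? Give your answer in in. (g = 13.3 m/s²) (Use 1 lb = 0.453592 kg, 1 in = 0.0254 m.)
Convert to SI: m = 136.304 kg, PE = 195400 J
h = PE/(mg) = 195400/(136.304·13.3) = 107.786 m = 4244 in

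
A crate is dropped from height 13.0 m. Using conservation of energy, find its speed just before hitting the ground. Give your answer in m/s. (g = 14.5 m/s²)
mgh = ½mv² ⇒ v = √(2gh) = √(2·14.5·13.0) = 19.42 m/s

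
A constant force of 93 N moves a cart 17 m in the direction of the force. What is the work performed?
W = F·d = (93)(17) = 1581 J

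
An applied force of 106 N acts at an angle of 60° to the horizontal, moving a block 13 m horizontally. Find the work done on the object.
W = F·d·cosθ = (106)(13)cos(60°) = 689.0 J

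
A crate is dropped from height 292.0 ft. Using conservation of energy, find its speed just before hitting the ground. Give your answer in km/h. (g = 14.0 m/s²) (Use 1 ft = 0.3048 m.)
Convert to SI: h = 89.0016 m
mgh = ½mv² ⇒ v = √(2gh) = √(2·14.0·89.0016) = 49.9204 m/s = 179.7 km/h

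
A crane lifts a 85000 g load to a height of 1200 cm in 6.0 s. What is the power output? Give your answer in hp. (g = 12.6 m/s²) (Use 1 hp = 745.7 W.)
Convert to SI: m = 85.0 kg, h = 12.0 m, t = 6.0 s
P = mgh/t = (85.0)(12.6)(12.0)/6.0 = 2142.0 W = 2.872 hp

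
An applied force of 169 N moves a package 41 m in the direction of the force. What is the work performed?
W = F·d = (169)(41) = 6929 J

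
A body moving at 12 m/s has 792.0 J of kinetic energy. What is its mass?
m = 2·KE/v² = 2·792.0/(12)² = 11.0 kg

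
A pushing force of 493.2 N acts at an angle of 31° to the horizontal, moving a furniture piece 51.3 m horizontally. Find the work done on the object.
W = F·d·cosθ = (493.2)(51.3)cos(31°) = 21690 J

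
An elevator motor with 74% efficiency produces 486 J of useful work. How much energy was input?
W_in = W_out/η = 486/0.74 = 656.8 J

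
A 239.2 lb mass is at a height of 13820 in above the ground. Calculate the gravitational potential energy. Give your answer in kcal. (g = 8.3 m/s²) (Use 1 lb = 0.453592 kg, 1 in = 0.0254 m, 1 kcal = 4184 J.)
Convert to SI: m = 108.499 kg, h = 351.028 m
PE = mgh = (108.499)(8.3)(351.028) = 316116 J = 75.55 kcal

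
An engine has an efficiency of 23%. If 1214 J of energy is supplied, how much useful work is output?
W_out = η·W_in = 0.23·1214 = 279.22 J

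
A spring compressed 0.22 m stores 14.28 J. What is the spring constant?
k = 2·PE/x² = 2·14.28/(0.22)² = 590.1 N/m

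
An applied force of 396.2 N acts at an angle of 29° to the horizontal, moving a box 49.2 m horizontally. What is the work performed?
W = F·d·cosθ = (396.2)(49.2)cos(29°) = 17050 J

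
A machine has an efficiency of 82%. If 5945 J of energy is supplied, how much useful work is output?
W_out = η·W_in = 0.82·5945 = 4874.9 J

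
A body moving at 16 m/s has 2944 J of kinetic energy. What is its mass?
m = 2·KE/v² = 2·2944/(16)² = 23.0 kg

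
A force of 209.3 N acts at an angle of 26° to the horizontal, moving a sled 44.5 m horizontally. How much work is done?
W = F·d·cosθ = (209.3)(44.5)cos(26°) = 8371 J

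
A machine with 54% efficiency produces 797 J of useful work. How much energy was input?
W_in = W_out/η = 797/0.54 = 1476 J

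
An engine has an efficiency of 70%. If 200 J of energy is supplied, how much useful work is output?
W_out = η·W_in = 0.7·200 = 140.0 J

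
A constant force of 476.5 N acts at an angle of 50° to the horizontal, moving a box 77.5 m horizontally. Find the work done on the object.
W = F·d·cosθ = (476.5)(77.5)cos(50°) = 23740 J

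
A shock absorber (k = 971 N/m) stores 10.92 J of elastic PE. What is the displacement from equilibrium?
x = √(2·PE/k) = √(2·10.92/971) = 0.15 m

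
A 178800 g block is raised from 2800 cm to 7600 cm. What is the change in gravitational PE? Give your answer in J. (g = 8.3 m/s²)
Convert to SI: m = 178.8 kg, Δh = 48.0 m
ΔPE = mgΔh = (178.8)(8.3)(48.0) = 71230 J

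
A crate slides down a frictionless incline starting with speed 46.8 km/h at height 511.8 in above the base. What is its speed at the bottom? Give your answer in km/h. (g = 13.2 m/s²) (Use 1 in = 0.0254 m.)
Convert to SI: v₀ = 13.0 m/s, h = 12.9997 m
½mv₀² + mgh = ½mv² ⇒ v = √(v₀² + 2gh) = √(13.0² + 2·13.2·12.9997) = 22.6317 m/s = 81.47 km/h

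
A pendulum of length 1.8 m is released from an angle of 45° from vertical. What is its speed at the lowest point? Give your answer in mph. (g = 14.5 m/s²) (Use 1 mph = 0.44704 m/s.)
h = L(1 − cosθ) = 1.8(1 − cos45°) = 0.527208 m
v = √(2gh) = √(2·14.5·0.527208) = 3.91012 m/s = 8.747 mph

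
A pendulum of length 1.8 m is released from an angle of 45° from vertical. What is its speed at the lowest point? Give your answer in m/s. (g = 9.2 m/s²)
h = L(1 − cosθ) = 1.8(1 − cos45°) = 0.527208 m
v = √(2gh) = √(2·9.2·0.527208) = 3.115 m/s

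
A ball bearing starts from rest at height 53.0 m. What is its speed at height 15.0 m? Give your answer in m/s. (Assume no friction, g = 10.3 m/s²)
mgh₁ = mgh₂ + ½mv² ⇒ v = √(2g(h₁−h₂)) = √(2·10.3·38.0) = 27.98 m/s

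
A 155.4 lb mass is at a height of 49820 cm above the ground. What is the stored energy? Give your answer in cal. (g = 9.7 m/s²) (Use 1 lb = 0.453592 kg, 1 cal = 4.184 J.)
Convert to SI: m = 70.4882 kg, h = 498.2 m
PE = mgh = (70.4882)(9.7)(498.2) = 340637 J = 81410 cal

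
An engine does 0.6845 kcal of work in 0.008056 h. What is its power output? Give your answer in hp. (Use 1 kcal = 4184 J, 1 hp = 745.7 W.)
Convert to SI: W = 2863.95 J, t = 29.0016 s
P = W/t = 2863.95/29.0016 = 98.7514 W = 0.1324 hp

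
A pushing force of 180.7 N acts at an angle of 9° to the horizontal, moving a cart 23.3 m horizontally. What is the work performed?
W = F·d·cosθ = (180.7)(23.3)cos(9°) = 4158 J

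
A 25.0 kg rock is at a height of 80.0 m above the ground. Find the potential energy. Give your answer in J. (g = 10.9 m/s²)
PE = mgh = (25.0)(10.9)(80.0) = 21800 J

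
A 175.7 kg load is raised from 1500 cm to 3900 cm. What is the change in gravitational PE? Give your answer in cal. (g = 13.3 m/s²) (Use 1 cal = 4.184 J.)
Convert to SI: m = 175.7 kg, Δh = 24.0 m
ΔPE = mgΔh = (175.7)(13.3)(24.0) = 56083.4 J = 13400 cal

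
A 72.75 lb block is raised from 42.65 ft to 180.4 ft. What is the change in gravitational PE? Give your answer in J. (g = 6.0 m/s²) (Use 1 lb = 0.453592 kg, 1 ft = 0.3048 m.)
Convert to SI: m = 32.9988 kg, Δh = 41.9862 m
ΔPE = mgΔh = (32.9988)(6.0)(41.9862) = 8313 J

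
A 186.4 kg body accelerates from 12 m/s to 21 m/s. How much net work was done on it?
W = ΔKE = ½m(v₂² − v₁²) = ½(186.4)(21² − 12²) = 27680.4 J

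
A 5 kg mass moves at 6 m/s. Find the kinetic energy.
KE = ½mv² = ½(5)(6)² = 90.0 J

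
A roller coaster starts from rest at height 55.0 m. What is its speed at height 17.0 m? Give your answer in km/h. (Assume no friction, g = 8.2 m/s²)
mgh₁ = mgh₂ + ½mv² ⇒ v = √(2g(h₁−h₂)) = √(2·8.2·38.0) = 24.964 m/s = 89.87 km/h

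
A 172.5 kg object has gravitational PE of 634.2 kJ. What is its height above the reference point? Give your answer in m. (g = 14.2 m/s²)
Convert to SI: m = 172.5 kg, PE = 634200 J
h = PE/(mg) = 634200/(172.5·14.2) = 258.9 m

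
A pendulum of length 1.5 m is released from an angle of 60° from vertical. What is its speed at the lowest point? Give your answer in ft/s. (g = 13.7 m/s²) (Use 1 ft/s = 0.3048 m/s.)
h = L(1 − cosθ) = 1.5(1 − cos60°) = 0.75 m
v = √(2gh) = √(2·13.7·0.75) = 4.53321 m/s = 14.87 ft/s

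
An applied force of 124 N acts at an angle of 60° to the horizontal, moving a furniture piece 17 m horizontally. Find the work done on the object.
W = F·d·cosθ = (124)(17)cos(60°) = 1054 J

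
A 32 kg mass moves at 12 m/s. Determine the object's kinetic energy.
KE = ½mv² = ½(32)(12)² = 2304.0 J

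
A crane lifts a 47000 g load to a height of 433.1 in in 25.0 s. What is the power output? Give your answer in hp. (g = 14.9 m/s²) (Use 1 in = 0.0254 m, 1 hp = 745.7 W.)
Convert to SI: m = 47.0 kg, h = 11.0007 m, t = 25.0 s
P = mgh/t = (47.0)(14.9)(11.0007)/25.0 = 308.153 W = 0.4132 hp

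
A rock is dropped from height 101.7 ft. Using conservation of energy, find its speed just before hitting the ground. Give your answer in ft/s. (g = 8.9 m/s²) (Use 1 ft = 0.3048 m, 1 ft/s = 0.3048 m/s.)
Convert to SI: h = 30.9982 m
mgh = ½mv² ⇒ v = √(2gh) = √(2·8.9·30.9982) = 23.4897 m/s = 77.07 ft/s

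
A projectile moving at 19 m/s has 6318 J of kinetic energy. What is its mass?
m = 2·KE/v² = 2·6318/(19)² = 35.0 kg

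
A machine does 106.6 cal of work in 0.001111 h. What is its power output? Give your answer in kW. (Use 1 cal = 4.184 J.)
Convert to SI: W = 446.014 J, t = 3.9996 s
P = W/t = 446.014/3.9996 = 111.515 W = 0.1115 kW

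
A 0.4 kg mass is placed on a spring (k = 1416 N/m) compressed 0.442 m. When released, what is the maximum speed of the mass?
½kx² = ½mv² ⇒ v = x√(k/m) = (0.442)√(1416/0.4) = 26.3 m/s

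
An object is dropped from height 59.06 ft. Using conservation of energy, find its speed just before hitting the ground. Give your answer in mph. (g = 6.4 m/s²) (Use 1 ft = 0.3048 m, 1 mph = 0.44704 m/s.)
Convert to SI: h = 18.0015 m
mgh = ½mv² ⇒ v = √(2gh) = √(2·6.4·18.0015) = 15.1796 m/s = 33.96 mph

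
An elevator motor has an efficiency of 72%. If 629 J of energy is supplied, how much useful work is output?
W_out = η·W_in = 0.72·629 = 452.88 J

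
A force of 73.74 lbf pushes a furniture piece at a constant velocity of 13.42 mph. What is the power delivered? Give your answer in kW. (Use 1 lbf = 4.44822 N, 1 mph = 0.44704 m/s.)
Convert to SI: F = 328.012 N, v = 5.99928 m/s
P = Fv = (328.012)(5.99928) = 1967.83 W = 1.968 kW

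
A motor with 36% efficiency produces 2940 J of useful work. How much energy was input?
W_in = W_out/η = 2940/0.36 = 8167 J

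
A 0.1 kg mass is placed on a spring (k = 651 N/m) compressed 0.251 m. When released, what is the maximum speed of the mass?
½kx² = ½mv² ⇒ v = x√(k/m) = (0.251)√(651/0.1) = 20.25 m/s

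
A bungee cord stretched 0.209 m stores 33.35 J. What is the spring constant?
k = 2·PE/x² = 2·33.35/(0.209)² = 1527 N/m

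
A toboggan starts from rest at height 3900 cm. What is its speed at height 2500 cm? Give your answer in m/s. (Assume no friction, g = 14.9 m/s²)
Convert to SI: h₁−h₂ = 14.0 m
mgh₁ = mgh₂ + ½mv² ⇒ v = √(2g(h₁−h₂)) = √(2·14.9·14.0) = 20.43 m/s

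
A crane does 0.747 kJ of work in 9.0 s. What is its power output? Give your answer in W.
Convert to SI: W = 747.0 J, t = 9.0 s
P = W/t = 747.0/9.0 = 83.0 W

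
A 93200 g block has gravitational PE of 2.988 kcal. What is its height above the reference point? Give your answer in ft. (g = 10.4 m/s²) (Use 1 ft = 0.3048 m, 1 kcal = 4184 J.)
Convert to SI: m = 93.2 kg, PE = 12501.8 J
h = PE/(mg) = 12501.8/(93.2·10.4) = 12.898 m = 42.32 ft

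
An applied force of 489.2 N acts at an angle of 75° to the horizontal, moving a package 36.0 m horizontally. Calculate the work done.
W = F·d·cosθ = (489.2)(36.0)cos(75°) = 4558 J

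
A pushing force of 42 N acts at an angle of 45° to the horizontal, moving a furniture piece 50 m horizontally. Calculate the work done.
W = F·d·cosθ = (42)(50)cos(45°) = 1485 J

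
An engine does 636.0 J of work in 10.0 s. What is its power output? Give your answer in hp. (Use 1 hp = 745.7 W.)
P = W/t = 636.0/10.0 = 63.6 W = 0.08529 hp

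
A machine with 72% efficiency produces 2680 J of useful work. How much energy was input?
W_in = W_out/η = 2680/0.72 = 3722 J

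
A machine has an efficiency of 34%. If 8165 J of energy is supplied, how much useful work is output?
W_out = η·W_in = 0.34·8165 = 2776.1 J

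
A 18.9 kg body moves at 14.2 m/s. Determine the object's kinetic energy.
KE = ½mv² = ½(18.9)(14.2)² = 1905 J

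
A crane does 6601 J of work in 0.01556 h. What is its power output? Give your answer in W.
Convert to SI: W = 6601.0 J, t = 56.016 s
P = W/t = 6601.0/56.016 = 117.8 W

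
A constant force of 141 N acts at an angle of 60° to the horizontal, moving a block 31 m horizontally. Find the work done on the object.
W = F·d·cosθ = (141)(31)cos(60°) = 2186 J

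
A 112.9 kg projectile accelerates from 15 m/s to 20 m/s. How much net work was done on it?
W = ΔKE = ½m(v₂² − v₁²) = ½(112.9)(20² − 15²) = 9878.75 J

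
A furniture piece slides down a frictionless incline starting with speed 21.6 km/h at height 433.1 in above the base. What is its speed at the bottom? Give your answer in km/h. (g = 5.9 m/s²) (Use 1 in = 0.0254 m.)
Convert to SI: v₀ = 6.0 m/s, h = 11.0007 m
½mv₀² + mgh = ½mv² ⇒ v = √(v₀² + 2gh) = √(6.0² + 2·5.9·11.0007) = 12.8767 m/s = 46.36 km/h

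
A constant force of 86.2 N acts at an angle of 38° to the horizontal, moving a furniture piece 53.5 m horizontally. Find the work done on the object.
W = F·d·cosθ = (86.2)(53.5)cos(38°) = 3634 J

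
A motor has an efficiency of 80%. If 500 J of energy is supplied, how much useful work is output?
W_out = η·W_in = 0.8·500 = 400.0 J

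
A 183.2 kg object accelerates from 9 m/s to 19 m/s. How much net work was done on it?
W = ΔKE = ½m(v₂² − v₁²) = ½(183.2)(19² − 9²) = 25648.0 J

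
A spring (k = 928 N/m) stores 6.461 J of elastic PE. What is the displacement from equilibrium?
x = √(2·PE/k) = √(2·6.461/928) = 0.118 m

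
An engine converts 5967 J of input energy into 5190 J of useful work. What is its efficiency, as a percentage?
η = W_out/W_in = 5190/5967 = 86.98%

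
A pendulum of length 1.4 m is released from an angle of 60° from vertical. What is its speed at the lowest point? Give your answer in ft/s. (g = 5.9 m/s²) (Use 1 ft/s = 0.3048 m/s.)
h = L(1 − cosθ) = 1.4(1 − cos60°) = 0.7 m
v = √(2gh) = √(2·5.9·0.7) = 2.87402 m/s = 9.429 ft/s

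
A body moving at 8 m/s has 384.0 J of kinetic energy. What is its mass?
m = 2·KE/v² = 2·384.0/(8)² = 12.0 kg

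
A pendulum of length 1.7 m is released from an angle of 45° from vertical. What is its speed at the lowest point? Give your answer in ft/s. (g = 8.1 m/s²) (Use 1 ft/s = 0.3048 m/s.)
h = L(1 − cosθ) = 1.7(1 − cos45°) = 0.497918 m
v = √(2gh) = √(2·8.1·0.497918) = 2.84012 m/s = 9.318 ft/s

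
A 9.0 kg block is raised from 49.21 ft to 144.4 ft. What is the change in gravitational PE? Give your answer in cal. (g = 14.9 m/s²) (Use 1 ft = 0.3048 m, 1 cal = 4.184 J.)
Convert to SI: m = 9.0 kg, Δh = 29.0139 m
ΔPE = mgΔh = (9.0)(14.9)(29.0139) = 3890.77 J = 929.9 cal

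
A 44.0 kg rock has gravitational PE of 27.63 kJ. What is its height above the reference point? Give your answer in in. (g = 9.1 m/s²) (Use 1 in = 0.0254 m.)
Convert to SI: m = 44.0 kg, PE = 27630.0 J
h = PE/(mg) = 27630.0/(44.0·9.1) = 69.006 m = 2717 in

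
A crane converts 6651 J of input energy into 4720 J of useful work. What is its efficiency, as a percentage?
η = W_out/W_in = 4720/6651 = 70.97%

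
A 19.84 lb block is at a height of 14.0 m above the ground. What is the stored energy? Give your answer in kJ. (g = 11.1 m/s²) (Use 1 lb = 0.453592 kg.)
Convert to SI: m = 8.99927 kg, h = 14.0 m
PE = mgh = (8.99927)(11.1)(14.0) = 1398.49 J = 1.398 kJ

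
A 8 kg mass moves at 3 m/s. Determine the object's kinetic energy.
KE = ½mv² = ½(8)(3)² = 36.0 J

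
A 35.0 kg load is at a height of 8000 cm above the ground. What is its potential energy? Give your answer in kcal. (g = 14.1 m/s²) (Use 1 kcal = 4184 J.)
Convert to SI: m = 35.0 kg, h = 80.0 m
PE = mgh = (35.0)(14.1)(80.0) = 39480.0 J = 9.436 kcal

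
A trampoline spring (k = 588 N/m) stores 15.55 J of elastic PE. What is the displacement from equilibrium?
x = √(2·PE/k) = √(2·15.55/588) = 0.23 m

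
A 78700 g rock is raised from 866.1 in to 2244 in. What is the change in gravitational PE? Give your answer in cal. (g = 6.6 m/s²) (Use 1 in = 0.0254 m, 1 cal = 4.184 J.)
Convert to SI: m = 78.7 kg, Δh = 34.9987 m
ΔPE = mgΔh = (78.7)(6.6)(34.9987) = 18179.0 J = 4345 cal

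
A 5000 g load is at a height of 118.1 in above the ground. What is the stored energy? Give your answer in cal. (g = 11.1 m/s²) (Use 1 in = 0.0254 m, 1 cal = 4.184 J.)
Convert to SI: m = 5.0 kg, h = 2.99974 m
PE = mgh = (5.0)(11.1)(2.99974) = 166.486 J = 39.79 cal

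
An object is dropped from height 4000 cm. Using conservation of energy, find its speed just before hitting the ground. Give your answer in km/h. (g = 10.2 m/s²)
Convert to SI: h = 40.0 m
mgh = ½mv² ⇒ v = √(2gh) = √(2·10.2·40.0) = 28.5657 m/s = 102.8 km/h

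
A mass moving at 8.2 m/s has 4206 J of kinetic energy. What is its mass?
m = 2·KE/v² = 2·4206/(8.2)² = 125.1 kg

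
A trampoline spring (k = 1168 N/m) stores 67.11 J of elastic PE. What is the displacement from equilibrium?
x = √(2·PE/k) = √(2·67.11/1168) = 0.339 m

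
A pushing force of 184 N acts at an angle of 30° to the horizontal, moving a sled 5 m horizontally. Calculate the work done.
W = F·d·cosθ = (184)(5)cos(30°) = 796.7 J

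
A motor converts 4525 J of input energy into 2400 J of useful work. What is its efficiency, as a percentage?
η = W_out/W_in = 2400/4525 = 53.04%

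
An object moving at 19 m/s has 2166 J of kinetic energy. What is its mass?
m = 2·KE/v² = 2·2166/(19)² = 12.0 kg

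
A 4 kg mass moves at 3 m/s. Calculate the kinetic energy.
KE = ½mv² = ½(4)(3)² = 18.0 J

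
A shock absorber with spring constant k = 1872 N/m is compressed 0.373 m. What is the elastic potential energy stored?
PE = ½kx² = ½(1872)(0.373)² = 130.2 J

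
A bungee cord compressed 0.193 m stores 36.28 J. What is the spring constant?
k = 2·PE/x² = 2·36.28/(0.193)² = 1948 N/m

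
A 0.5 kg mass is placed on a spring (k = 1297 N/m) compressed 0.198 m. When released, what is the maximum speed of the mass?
½kx² = ½mv² ⇒ v = x√(k/m) = (0.198)√(1297/0.5) = 10.08 m/s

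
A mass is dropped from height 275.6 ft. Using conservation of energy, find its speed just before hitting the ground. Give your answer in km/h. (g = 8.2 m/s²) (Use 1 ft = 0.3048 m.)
Convert to SI: h = 84.0029 m
mgh = ½mv² ⇒ v = √(2gh) = √(2·8.2·84.0029) = 37.1167 m/s = 133.6 km/h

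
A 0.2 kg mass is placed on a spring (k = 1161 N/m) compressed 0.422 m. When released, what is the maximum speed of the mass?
½kx² = ½mv² ⇒ v = x√(k/m) = (0.422)√(1161/0.2) = 32.15 m/s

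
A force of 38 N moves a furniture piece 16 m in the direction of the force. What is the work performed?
W = F·d = (38)(16) = 608.0 J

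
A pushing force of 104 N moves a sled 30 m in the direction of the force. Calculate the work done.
W = F·d = (104)(30) = 3120 J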